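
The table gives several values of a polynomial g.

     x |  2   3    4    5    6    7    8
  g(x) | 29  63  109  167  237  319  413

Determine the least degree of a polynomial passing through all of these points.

Forward differences of the values at x = 2, 3, 4, 5, 6, 7, 8:
  g  : 29  63  109  167  237  319  413
  Δ  : 34  46  58  70  82  94
  Δ^2: 12  12  12  12  12
  Δ^3: 0  0  0  0
  Δ^4: 0  0  0
  Δ^5: 0  0
  Δ^6: 0
The second differences are constant (12) and nonzero, while all higher differences vanish, so the minimal degree is 2.

2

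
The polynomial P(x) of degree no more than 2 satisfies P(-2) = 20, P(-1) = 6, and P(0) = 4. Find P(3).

Write P(x) = ax^2 + bx + c. Substituting each data point gives a linear system:
  4a - 2b + c = 20
  a - b + c = 6
  c = 4
Solving the system yields a = 6, b = 4, c = 4.
So P(x) = 6x^2 + 4x + 4.
Then P(3) = 70.

70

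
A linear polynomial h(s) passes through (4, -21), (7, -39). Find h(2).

Write h(s) = as + b. Substituting each data point gives a linear system:
  4a + b = -21
  7a + b = -39
Solving the system yields a = -6, b = 3.
So h(s) = -6s + 3.
Then h(2) = -9.

-9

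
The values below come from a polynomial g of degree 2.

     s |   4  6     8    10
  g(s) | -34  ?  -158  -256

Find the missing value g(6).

-84

The 3 known points determine the degree-2 polynomial uniquely.
Write g(s) = as^2 + bs + c. Substituting each data point gives a linear system:
  16a + 4b + c = -34
  64a + 8b + c = -158
  100a + 10b + c = -256
Solving the system yields a = -3, b = 5, c = -6.
So g(s) = -3s^2 + 5s - 6.
Then g(6) = -84.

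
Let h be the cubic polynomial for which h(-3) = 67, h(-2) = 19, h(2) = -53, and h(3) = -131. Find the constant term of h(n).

-5

Write h(n) = an^3 + bn^2 + cn + d. Substituting each data point gives a linear system:
  -27a + 9b - 3c + d = 67
  -8a + 4b - 2c + d = 19
  8a + 4b + 2c + d = -53
  27a + 9b + 3c + d = -131
Solving the system yields a = -3, b = -3, c = -6, d = -5.
So h(n) = -3n³ - 3n² - 6n - 5.
The constant term is -5.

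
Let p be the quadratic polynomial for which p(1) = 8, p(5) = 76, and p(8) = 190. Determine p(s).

Using the Lagrange interpolation formula with nodes 1, 5, 8:
  L_0(s) = (s - 5)(s - 8) / 28
  L_1(s) = (s - 1)(s - 8) / -12
  L_2(s) = (s - 1)(s - 5) / 21
Then p(s) = 8·L_0(s) + 76·L_1(s) + 190·L_2(s).
Expanding and collecting terms gives p(s) = 3s^2 - s + 6.
Check: p(8) = 190. ✓

p(s) = 3s^2 - s + 6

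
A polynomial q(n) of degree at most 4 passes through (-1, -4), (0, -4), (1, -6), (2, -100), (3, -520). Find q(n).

Write q(n) = an^4 + bn^3 + cn^2 + dn + e. Substituting each data point gives a linear system:
  a - b + c - d + e = -4
  e = -4
  a + b + c + d + e = -6
  16a + 8b + 4c + 2d + e = -100
  81a + 27b + 9c + 3d + e = -520
Solving the system yields a = -6, b = -3, c = 5, d = 2, e = -4.
So q(n) = -6n^4 - 3n^3 + 5n^2 + 2n - 4.
Check: q(-1) = -4. ✓

q(n) = -6n^4 - 3n^3 + 5n^2 + 2n - 4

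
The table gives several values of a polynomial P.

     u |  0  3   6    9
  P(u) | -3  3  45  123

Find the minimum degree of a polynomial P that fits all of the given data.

2

Forward differences of the values at u = 0, 3, 6, 9:
  P  : -3  3  45  123
  Δ  : 6  42  78
  Δ^2: 36  36
  Δ^3: 0
The second differences are constant (36) and nonzero, while all higher differences vanish, so the minimal degree is 2.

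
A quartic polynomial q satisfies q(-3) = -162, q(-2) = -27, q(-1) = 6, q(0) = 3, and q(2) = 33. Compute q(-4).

Write q(n) = an^4 + bn^3 + cn^2 + dn + e. Substituting each data point gives a linear system:
  81a - 27b + 9c - 3d + e = -162
  16a - 8b + 4c - 2d + e = -27
  a - b + c - d + e = 6
  e = 3
  16a + 8b + 4c + 2d + e = 33
Solving the system yields a = -1, b = 5, c = 4, d = -5, e = 3.
So q(n) = -n^4 + 5n^3 + 4n^2 - 5n + 3.
Then q(-4) = -489.

-489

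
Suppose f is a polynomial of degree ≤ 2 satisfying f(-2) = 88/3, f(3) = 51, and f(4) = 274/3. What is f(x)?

Write f(x) = ax^2 + bx + c. Substituting each data point gives a linear system:
  4a - 2b + c = 88/3
  9a + 3b + c = 51
  16a + 4b + c = 274/3
Solving the system yields a = 6, b = -5/3, c = 2.
So f(x) = 6x² - (5/3)x + 2.
Check: f(3) = 51. ✓

f(x) = 6x^2 - (5/3)x + 2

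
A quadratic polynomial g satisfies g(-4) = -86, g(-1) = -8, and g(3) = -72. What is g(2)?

-38

Write g(n) = an^2 + bn + c. Substituting each data point gives a linear system:
  16a - 4b + c = -86
  a - b + c = -8
  9a + 3b + c = -72
Solving the system yields a = -6, b = -4, c = -6.
So g(n) = -6n^2 - 4n - 6.
Then g(2) = -38.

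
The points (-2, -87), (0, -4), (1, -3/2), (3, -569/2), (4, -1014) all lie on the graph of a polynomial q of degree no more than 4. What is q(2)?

-41

Write q(t) = at^4 + bt^3 + ct^2 + dt + e. Substituting each data point gives a linear system:
  16a - 8b + 4c - 2d + e = -87
  e = -4
  a + b + c + d + e = -3/2
  81a + 27b + 9c + 3d + e = -569/2
  256a + 64b + 16c + 4d + e = -1014
Solving the system yields a = -5, b = 3, c = 5, d = -1/2, e = -4.
So q(t) = -5t^4 + 3t^3 + 5t^2 - (1/2)t - 4.
Then q(2) = -41.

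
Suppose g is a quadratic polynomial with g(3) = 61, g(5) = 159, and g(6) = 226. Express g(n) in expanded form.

Using the Lagrange interpolation formula with nodes 3, 5, 6:
  L_0(n) = (n - 5)(n - 6) / 6
  L_1(n) = (n - 3)(n - 6) / -2
  L_2(n) = (n - 3)(n - 5) / 3
Then g(n) = 61·L_0(n) + 159·L_1(n) + 226·L_2(n).
Expanding and collecting terms gives g(n) = 6n^2 + n + 4.
Check: g(5) = 159. ✓

g(n) = 6n^2 + n + 4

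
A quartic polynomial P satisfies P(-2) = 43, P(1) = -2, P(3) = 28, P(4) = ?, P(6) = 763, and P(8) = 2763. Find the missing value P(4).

The 5 known points determine the degree-4 polynomial uniquely.
Write P(t) = at^4 + bt^3 + ct^2 + dt + e. Substituting each data point gives a linear system:
  16a - 8b + 4c - 2d + e = 43
  a + b + c + d + e = -2
  81a + 27b + 9c + 3d + e = 28
  1296a + 216b + 36c + 6d + e = 763
  4096a + 512b + 64c + 8d + e = 2763
Solving the system yields a = 1, b = -3, c = 3, d = 2, e = -5.
So P(t) = t^4 - 3t^3 + 3t^2 + 2t - 5.
Then P(4) = 115.

115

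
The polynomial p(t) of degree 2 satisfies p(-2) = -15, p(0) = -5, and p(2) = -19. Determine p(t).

Write p(t) = at^2 + bt + c. Substituting each data point gives a linear system:
  4a - 2b + c = -15
  c = -5
  4a + 2b + c = -19
Solving the system yields a = -3, b = -1, c = -5.
So p(t) = -3t^2 - t - 5.
Check: p(0) = -5. ✓

p(t) = -3t^2 - t - 5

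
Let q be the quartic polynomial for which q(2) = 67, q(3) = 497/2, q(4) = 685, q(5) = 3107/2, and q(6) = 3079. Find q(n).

q(n) = 2n^4 + (3/2)n^3 + 4n^2 + 3n + 1

Write q(n) = an^4 + bn^3 + cn^2 + dn + e. Substituting each data point gives a linear system:
  16a + 8b + 4c + 2d + e = 67
  81a + 27b + 9c + 3d + e = 497/2
  256a + 64b + 16c + 4d + e = 685
  625a + 125b + 25c + 5d + e = 3107/2
  1296a + 216b + 36c + 6d + e = 3079
Solving the system yields a = 2, b = 3/2, c = 4, d = 3, e = 1.
So q(n) = 2n⁴ + (3/2)n³ + 4n² + 3n + 1.
Check: q(6) = 3079. ✓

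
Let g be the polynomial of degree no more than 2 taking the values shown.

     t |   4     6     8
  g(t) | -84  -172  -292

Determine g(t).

g(t) = -4t^2 - 4t - 4

Write g(t) = at^2 + bt + c. Substituting each data point gives a linear system:
  16a + 4b + c = -84
  36a + 6b + c = -172
  64a + 8b + c = -292
Solving the system yields a = -4, b = -4, c = -4.
So g(t) = -4t^2 - 4t - 4.
Check: g(6) = -172. ✓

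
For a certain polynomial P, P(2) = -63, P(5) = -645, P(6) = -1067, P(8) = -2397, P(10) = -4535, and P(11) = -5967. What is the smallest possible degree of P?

Divided differences on the nodes 2, 5, 6, 8, 10, 11:
  order 0: -63  -645  -1067  -2397  -4535  -5967
  order 1: -194  -422  -665  -1069  -1432
  order 2: -57  -81  -101  -121
  order 3: -4  -4  -4
  order 4: 0  0
  order 5: 0
The order-3 divided differences are all -4 (nonzero) and every higher order vanishes, so the data lies on a polynomial of degree exactly 3.

3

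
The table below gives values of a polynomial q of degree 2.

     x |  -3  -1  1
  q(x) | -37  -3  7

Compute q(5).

-45

Forward differences of the values at x = -3, -1, 1:
  q  : -37  -3  7
  Δ  : 34  10
  Δ^2: -24
The second differences are constant, confirming degree 2.
Interpolating (Newton forward form) and evaluating at x = 5 gives q(5) = -45.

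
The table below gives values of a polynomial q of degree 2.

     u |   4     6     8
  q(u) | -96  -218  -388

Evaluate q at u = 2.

-22

Using the Lagrange interpolation formula with nodes 4, 6, 8:
  L_0(u) = (u - 6)(u - 8) / 8
  L_1(u) = (u - 4)(u - 8) / -4
  L_2(u) = (u - 4)(u - 6) / 8
Then q(u) = -96·L_0(u) - 218·L_1(u) - 388·L_2(u).
Expanding and collecting terms gives q(u) = -6u^2 - u + 4.
Evaluating at u = 2: q(2) = -22.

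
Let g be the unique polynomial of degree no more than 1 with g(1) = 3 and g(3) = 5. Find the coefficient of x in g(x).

Write g(x) = ax + b. Substituting each data point gives a linear system:
  a + b = 3
  3a + b = 5
Solving the system yields a = 1, b = 2.
So g(x) = x + 2.
The leading coefficient is 1.

1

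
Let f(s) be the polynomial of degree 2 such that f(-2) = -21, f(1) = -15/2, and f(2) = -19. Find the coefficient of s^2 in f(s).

-4

Write f(s) = as^2 + bs + c. Substituting each data point gives a linear system:
  4a - 2b + c = -21
  a + b + c = -15/2
  4a + 2b + c = -19
Solving the system yields a = -4, b = 1/2, c = -4.
So f(s) = -4s² + (1/2)s - 4.
The leading coefficient is -4.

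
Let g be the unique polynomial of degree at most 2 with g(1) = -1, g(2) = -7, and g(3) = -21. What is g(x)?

Using the Lagrange interpolation formula with nodes 1, 2, 3:
  L_0(x) = (x - 2)(x - 3) / 2
  L_1(x) = (x - 1)(x - 3) / -1
  L_2(x) = (x - 1)(x - 2) / 2
Then g(x) = -1·L_0(x) - 7·L_1(x) - 21·L_2(x).
Expanding and collecting terms gives g(x) = -4x² + 6x - 3.
Check: g(3) = -21. ✓

g(x) = -4x^2 + 6x - 3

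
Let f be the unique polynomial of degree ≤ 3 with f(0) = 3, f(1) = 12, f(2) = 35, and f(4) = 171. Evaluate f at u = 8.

1139

Write f(u) = au^3 + bu^2 + cu + d. Substituting each data point gives a linear system:
  d = 3
  a + b + c + d = 12
  8a + 4b + 2c + d = 35
  64a + 16b + 4c + d = 171
Solving the system yields a = 2, b = 1, c = 6, d = 3.
So f(u) = 2u^3 + u^2 + 6u + 3.
Then f(8) = 1139.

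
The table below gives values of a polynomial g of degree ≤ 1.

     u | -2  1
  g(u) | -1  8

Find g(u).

g(u) = 3u + 5

Write g(u) = au + b. Substituting each data point gives a linear system:
  -2a + b = -1
  a + b = 8
Solving the system yields a = 3, b = 5.
So g(u) = 3u + 5.
Check: g(1) = 8. ✓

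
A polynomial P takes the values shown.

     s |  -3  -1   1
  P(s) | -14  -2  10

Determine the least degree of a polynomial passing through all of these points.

Forward differences of the values at s = -3, -1, 1:
  P  : -14  -2  10
  Δ  : 12  12
  Δ^2: 0
The first differences are constant (12) and nonzero, while all higher differences vanish, so the minimal degree is 1.

1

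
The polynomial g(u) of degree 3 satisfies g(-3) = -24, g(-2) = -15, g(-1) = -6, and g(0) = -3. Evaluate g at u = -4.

Using the Lagrange interpolation formula with nodes -3, -2, -1, 0:
  L_0(u) = (u + 2)(u + 1)u / -6
  L_1(u) = (u + 3)(u + 1)u / 2
  L_2(u) = (u + 3)(u + 2)u / -2
  L_3(u) = (u + 3)(u + 2)(u + 1) / 6
Then g(u) = -24·L_0(u) - 15·L_1(u) - 6·L_2(u) - 3·L_3(u).
Expanding and collecting terms gives g(u) = -u³ - 6u² - 2u - 3.
Evaluating at u = -4: g(-4) = -27.

-27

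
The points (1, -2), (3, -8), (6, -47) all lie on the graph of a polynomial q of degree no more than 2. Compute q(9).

-122

Write q(t) = at^2 + bt + c. Substituting each data point gives a linear system:
  a + b + c = -2
  9a + 3b + c = -8
  36a + 6b + c = -47
Solving the system yields a = -2, b = 5, c = -5.
So q(t) = -2t² + 5t - 5.
Then q(9) = -122.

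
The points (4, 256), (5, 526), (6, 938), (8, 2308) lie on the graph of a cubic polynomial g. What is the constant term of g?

Write g(s) = as^3 + bs^2 + cs + d. Substituting each data point gives a linear system:
  64a + 16b + 4c + d = 256
  125a + 25b + 5c + d = 526
  216a + 36b + 6c + d = 938
  512a + 64b + 8c + d = 2308
Solving the system yields a = 5, b = -4, c = 1, d = -4.
So g(s) = 5s³ - 4s² + s - 4.
The constant term is -4.

-4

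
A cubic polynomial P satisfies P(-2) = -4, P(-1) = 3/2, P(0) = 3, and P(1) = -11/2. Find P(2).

-30

Write P(n) = an^3 + bn^2 + cn + d. Substituting each data point gives a linear system:
  -8a + 4b - 2c + d = -4
  -a + b - c + d = 3/2
  d = 3
  a + b + c + d = -11/2
Solving the system yields a = -1, b = -5, c = -5/2, d = 3.
So P(n) = -n^3 - 5n^2 - (5/2)n + 3.
Then P(2) = -30.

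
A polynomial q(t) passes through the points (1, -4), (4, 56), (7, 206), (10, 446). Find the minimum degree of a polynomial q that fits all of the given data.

2

Forward differences of the values at t = 1, 4, 7, 10:
  q  : -4  56  206  446
  Δ  : 60  150  240
  Δ^2: 90  90
  Δ^3: 0
The second differences are constant (90) and nonzero, while all higher differences vanish, so the minimal degree is 2.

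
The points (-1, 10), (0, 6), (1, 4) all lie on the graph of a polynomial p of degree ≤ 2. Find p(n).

p(n) = n^2 - 3n + 6

Using the Lagrange interpolation formula with nodes -1, 0, 1:
  L_0(n) = n(n - 1) / 2
  L_1(n) = (n + 1)(n - 1) / -1
  L_2(n) = (n + 1)n / 2
Then p(n) = 10·L_0(n) + 6·L_1(n) + 4·L_2(n).
Expanding and collecting terms gives p(n) = n^2 - 3n + 6.
Check: p(0) = 6. ✓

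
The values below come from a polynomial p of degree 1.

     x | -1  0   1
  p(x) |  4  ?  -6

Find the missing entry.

The 2 known points determine the degree-1 polynomial uniquely.
Write p(x) = ax + b. Substituting each data point gives a linear system:
  -a + b = 4
  a + b = -6
Solving the system yields a = -5, b = -1.
So p(x) = -5x - 1.
Then p(0) = -1.

-1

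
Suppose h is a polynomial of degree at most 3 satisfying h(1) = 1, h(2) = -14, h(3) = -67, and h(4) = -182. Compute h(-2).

Using the Lagrange interpolation formula with nodes 1, 2, 3, 4:
  L_0(t) = (t - 2)(t - 3)(t - 4) / -6
  L_1(t) = (t - 1)(t - 3)(t - 4) / 2
  L_2(t) = (t - 1)(t - 2)(t - 4) / -2
  L_3(t) = (t - 1)(t - 2)(t - 3) / 6
Then h(t) = 1·L_0(t) - 14·L_1(t) - 67·L_2(t) - 182·L_3(t).
Expanding and collecting terms gives h(t) = -4t^3 + 5t^2 - 2t + 2.
Evaluating at t = -2: h(-2) = 58.

58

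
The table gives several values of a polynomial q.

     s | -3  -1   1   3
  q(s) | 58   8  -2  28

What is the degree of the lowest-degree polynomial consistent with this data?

2

Forward differences of the values at s = -3, -1, 1, 3:
  q  : 58  8  -2  28
  Δ  : -50  -10  30
  Δ^2: 40  40
  Δ^3: 0
The second differences are constant (40) and nonzero, while all higher differences vanish, so the minimal degree is 2.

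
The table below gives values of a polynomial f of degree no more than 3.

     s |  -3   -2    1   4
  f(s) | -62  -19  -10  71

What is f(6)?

Using the Lagrange interpolation formula with nodes -3, -2, 1, 4:
  L_0(s) = (s + 2)(s - 1)(s - 4) / -28
  L_1(s) = (s + 3)(s - 1)(s - 4) / 18
  L_2(s) = (s + 3)(s + 2)(s - 4) / -36
  L_3(s) = (s + 3)(s + 2)(s - 1) / 126
Then f(s) = -62·L_0(s) - 19·L_1(s) - 10·L_2(s) + 71·L_3(s).
Expanding and collecting terms gives f(s) = 2s^3 - 2s^2 - 5s - 5.
Evaluating at s = 6: f(6) = 325.

325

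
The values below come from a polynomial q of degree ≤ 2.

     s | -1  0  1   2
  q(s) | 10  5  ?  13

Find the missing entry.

6

On equispaced nodes a degree-2 polynomial has vanishing third forward difference, so
  - q(-1) + 3·q(0) - 3·q(1) + q(2) = 0.
Substituting the known values and solving for q(1):
  -3·q(1) = -18
  q(1) = 6.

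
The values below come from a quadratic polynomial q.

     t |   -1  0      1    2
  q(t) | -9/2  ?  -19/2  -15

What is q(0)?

On equispaced nodes a degree-2 polynomial has vanishing third forward difference, so
  - q(-1) + 3·q(0) - 3·q(1) + q(2) = 0.
Substituting the known values and solving for q(0):
  3·q(0) = -18
  q(0) = -6.

-6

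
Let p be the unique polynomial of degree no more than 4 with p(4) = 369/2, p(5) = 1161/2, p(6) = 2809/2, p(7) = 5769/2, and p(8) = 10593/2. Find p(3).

73/2

Forward differences of the values at u = 4, 5, 6, 7, 8:
  p  : 369/2  1161/2  2809/2  5769/2  10593/2
  Δ  : 396  824  1480  2412
  Δ^2: 428  656  932
  Δ^3: 228  276
  Δ^4: 48
The fourth differences are constant, confirming degree 4.
Interpolating (Newton forward form) and evaluating at u = 3 gives p(3) = 73/2.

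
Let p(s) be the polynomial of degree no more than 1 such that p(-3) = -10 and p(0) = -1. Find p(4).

11

Using the Lagrange interpolation formula with nodes -3, 0:
  L_0(s) = s / -3
  L_1(s) = (s + 3) / 3
Then p(s) = -10·L_0(s) - 1·L_1(s).
Expanding and collecting terms gives p(s) = 3s - 1.
Evaluating at s = 4: p(4) = 11.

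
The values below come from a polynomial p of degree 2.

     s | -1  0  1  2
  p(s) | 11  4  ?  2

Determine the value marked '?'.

The 3 known points determine the degree-2 polynomial uniquely.
Write p(s) = as^2 + bs + c. Substituting each data point gives a linear system:
  a - b + c = 11
  c = 4
  4a + 2b + c = 2
Solving the system yields a = 2, b = -5, c = 4.
So p(s) = 2s^2 - 5s + 4.
Then p(1) = 1.

1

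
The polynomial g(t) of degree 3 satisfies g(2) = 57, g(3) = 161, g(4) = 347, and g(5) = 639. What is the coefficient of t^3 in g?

4

Write g(t) = at^3 + bt^2 + ct + d. Substituting each data point gives a linear system:
  8a + 4b + 2c + d = 57
  27a + 9b + 3c + d = 161
  64a + 16b + 4c + d = 347
  125a + 25b + 5c + d = 639
Solving the system yields a = 4, b = 5, c = 3, d = -1.
So g(t) = 4t³ + 5t² + 3t - 1.
The leading coefficient is 4.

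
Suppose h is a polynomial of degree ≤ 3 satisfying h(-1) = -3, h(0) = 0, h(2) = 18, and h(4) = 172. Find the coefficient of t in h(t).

-1

Write h(t) = at^3 + bt^2 + ct + d. Substituting each data point gives a linear system:
  -a + b - c + d = -3
  d = 0
  8a + 4b + 2c + d = 18
  64a + 16b + 4c + d = 172
Solving the system yields a = 3, b = -1, c = -1, d = 0.
So h(t) = 3t^3 - t^2 - t.
The coefficient of t is -1.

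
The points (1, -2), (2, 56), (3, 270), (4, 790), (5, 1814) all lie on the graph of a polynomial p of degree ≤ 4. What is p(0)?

Write p(s) = as^4 + bs^3 + cs^2 + ds + e. Substituting each data point gives a linear system:
  a + b + c + d + e = -2
  16a + 8b + 4c + 2d + e = 56
  81a + 27b + 9c + 3d + e = 270
  256a + 64b + 16c + 4d + e = 790
  625a + 125b + 25c + 5d + e = 1814
Solving the system yields a = 2, b = 5, c = -2, d = -1, e = -6.
So p(s) = 2s⁴ + 5s³ - 2s² - s - 6.
Then p(0) = -6.

-6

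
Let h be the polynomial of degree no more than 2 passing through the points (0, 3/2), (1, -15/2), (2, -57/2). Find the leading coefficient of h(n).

Write h(n) = an^2 + bn + c. Substituting each data point gives a linear system:
  c = 3/2
  a + b + c = -15/2
  4a + 2b + c = -57/2
Solving the system yields a = -6, b = -3, c = 3/2.
So h(n) = -6n² - 3n + 3/2.
The leading coefficient is -6.

-6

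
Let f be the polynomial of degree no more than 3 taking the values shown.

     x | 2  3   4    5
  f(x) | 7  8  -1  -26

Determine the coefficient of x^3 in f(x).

-1

Write f(x) = ax^3 + bx^2 + cx + d. Substituting each data point gives a linear system:
  8a + 4b + 2c + d = 7
  27a + 9b + 3c + d = 8
  64a + 16b + 4c + d = -1
  125a + 25b + 5c + d = -26
Solving the system yields a = -1, b = 4, c = 0, d = -1.
So f(x) = -x^3 + 4x^2 - 1.
The leading coefficient is -1.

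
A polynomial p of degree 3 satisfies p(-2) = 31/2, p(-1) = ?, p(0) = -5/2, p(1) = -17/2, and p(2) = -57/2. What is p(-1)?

3/2

The 4 known points determine the degree-3 polynomial uniquely.
Write p(u) = au^3 + bu^2 + cu + d. Substituting each data point gives a linear system:
  -8a + 4b - 2c + d = 31/2
  d = -5/2
  a + b + c + d = -17/2
  8a + 4b + 2c + d = -57/2
Solving the system yields a = -2, b = -1, c = -3, d = -5/2.
So p(u) = -2u^3 - u^2 - 3u - 5/2.
Then p(-1) = 3/2.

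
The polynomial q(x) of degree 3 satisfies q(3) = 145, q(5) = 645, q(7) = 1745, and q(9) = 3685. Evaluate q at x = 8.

2595

Forward differences of the values at x = 3, 5, 7, 9:
  q  : 145  645  1745  3685
  Δ  : 500  1100  1940
  Δ^2: 600  840
  Δ^3: 240
The third differences are constant, confirming degree 3.
Interpolating (Newton forward form) and evaluating at x = 8 gives q(8) = 2595.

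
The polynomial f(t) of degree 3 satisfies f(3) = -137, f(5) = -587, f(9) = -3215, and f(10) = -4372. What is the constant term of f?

-2

Write f(t) = at^3 + bt^2 + ct + d. Substituting each data point gives a linear system:
  27a + 9b + 3c + d = -137
  125a + 25b + 5c + d = -587
  729a + 81b + 9c + d = -3215
  1000a + 100b + 10c + d = -4372
Solving the system yields a = -4, b = -4, c = 3, d = -2.
So f(t) = -4t^3 - 4t^2 + 3t - 2.
The constant term is -2.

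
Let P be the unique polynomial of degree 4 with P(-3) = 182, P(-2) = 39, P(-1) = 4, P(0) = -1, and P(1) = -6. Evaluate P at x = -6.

2759

Write P(x) = ax^4 + bx^3 + cx^2 + dx + e. Substituting each data point gives a linear system:
  81a - 27b + 9c - 3d + e = 182
  16a - 8b + 4c - 2d + e = 39
  a - b + c - d + e = 4
  e = -1
  a + b + c + d + e = -6
Solving the system yields a = 2, b = -1, c = -2, d = -4, e = -1.
So P(x) = 2x⁴ - x³ - 2x² - 4x - 1.
Then P(-6) = 2759.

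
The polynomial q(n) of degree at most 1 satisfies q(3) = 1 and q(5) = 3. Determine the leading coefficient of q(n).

1

Write q(n) = an + b. Substituting each data point gives a linear system:
  3a + b = 1
  5a + b = 3
Solving the system yields a = 1, b = -2.
So q(n) = n - 2.
The leading coefficient is 1.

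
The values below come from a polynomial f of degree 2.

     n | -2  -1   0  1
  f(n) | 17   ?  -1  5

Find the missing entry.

On equispaced nodes a degree-2 polynomial has vanishing third forward difference, so
  - f(-2) + 3·f(-1) - 3·f(0) + f(1) = 0.
Substituting the known values and solving for f(-1):
  3·f(-1) = 9
  f(-1) = 3.

3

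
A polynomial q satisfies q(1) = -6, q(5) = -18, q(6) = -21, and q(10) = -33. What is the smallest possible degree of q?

Divided differences on the nodes 1, 5, 6, 10:
  order 0: -6  -18  -21  -33
  order 1: -3  -3  -3
  order 2: 0  0
  order 3: 0
The order-1 divided differences are all -3 (nonzero) and every higher order vanishes, so the data lies on a polynomial of degree exactly 1.

1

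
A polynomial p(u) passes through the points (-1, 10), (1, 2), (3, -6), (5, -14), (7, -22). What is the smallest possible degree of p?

Forward differences of the values at u = -1, 1, 3, 5, 7:
  p  : 10  2  -6  -14  -22
  Δ  : -8  -8  -8  -8
  Δ^2: 0  0  0
  Δ^3: 0  0
  Δ^4: 0
The first differences are constant (-8) and nonzero, while all higher differences vanish, so the minimal degree is 1.

1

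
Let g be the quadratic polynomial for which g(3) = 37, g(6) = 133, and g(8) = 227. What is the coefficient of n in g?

5

Write g(n) = an^2 + bn + c. Substituting each data point gives a linear system:
  9a + 3b + c = 37
  36a + 6b + c = 133
  64a + 8b + c = 227
Solving the system yields a = 3, b = 5, c = -5.
So g(n) = 3n² + 5n - 5.
The coefficient of n is 5.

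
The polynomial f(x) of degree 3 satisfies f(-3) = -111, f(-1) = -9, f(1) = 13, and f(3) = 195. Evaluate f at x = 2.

69

Using the Lagrange interpolation formula with nodes -3, -1, 1, 3:
  L_0(x) = (x + 1)(x - 1)(x - 3) / -48
  L_1(x) = (x + 3)(x - 1)(x - 3) / 16
  L_2(x) = (x + 3)(x + 1)(x - 3) / -16
  L_3(x) = (x + 3)(x + 1)(x - 1) / 48
Then f(x) = -111·L_0(x) - 9·L_1(x) + 13·L_2(x) + 195·L_3(x).
Expanding and collecting terms gives f(x) = 5x³ + 5x² + 6x - 3.
Evaluating at x = 2: f(2) = 69.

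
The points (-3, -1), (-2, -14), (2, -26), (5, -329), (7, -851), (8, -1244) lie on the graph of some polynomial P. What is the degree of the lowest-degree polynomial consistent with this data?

3

Divided differences on the nodes -3, -2, 2, 5, 7, 8:
  order 0: -1  -14  -26  -329  -851  -1244
  order 1: -13  -3  -101  -261  -393
  order 2: 2  -14  -32  -44
  order 3: -2  -2  -2
  order 4: 0  0
  order 5: 0
The order-3 divided differences are all -2 (nonzero) and every higher order vanishes, so the data lies on a polynomial of degree exactly 3.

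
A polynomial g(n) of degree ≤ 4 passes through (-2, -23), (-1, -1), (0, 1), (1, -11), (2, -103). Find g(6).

Forward differences of the values at n = -2, -1, 0, 1, 2:
  g  : -23  -1  1  -11  -103
  Δ  : 22  2  -12  -92
  Δ^2: -20  -14  -80
  Δ^3: 6  -66
  Δ^4: -72
The fourth differences are constant, confirming degree 4.
Interpolating (Newton forward form) and evaluating at n = 6 gives g(6) = -5111.

-5111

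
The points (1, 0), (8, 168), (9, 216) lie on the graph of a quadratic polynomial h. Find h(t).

h(t) = 3t^2 - 3t

Write h(t) = at^2 + bt + c. Substituting each data point gives a linear system:
  a + b + c = 0
  64a + 8b + c = 168
  81a + 9b + c = 216
Solving the system yields a = 3, b = -3, c = 0.
So h(t) = 3t^2 - 3t.
Check: h(9) = 216. ✓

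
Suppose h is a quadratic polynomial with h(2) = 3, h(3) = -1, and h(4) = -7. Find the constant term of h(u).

Write h(u) = au^2 + bu + c. Substituting each data point gives a linear system:
  4a + 2b + c = 3
  9a + 3b + c = -1
  16a + 4b + c = -7
Solving the system yields a = -1, b = 1, c = 5.
So h(u) = -u² + u + 5.
The constant term is 5.

5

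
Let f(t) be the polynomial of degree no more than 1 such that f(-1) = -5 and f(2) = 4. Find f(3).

Using the Lagrange interpolation formula with nodes -1, 2:
  L_0(t) = (t - 2) / -3
  L_1(t) = (t + 1) / 3
Then f(t) = -5·L_0(t) + 4·L_1(t).
Expanding and collecting terms gives f(t) = 3t - 2.
Evaluating at t = 3: f(3) = 7.

7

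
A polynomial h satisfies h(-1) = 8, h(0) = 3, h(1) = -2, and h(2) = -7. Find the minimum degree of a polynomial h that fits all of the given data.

1

Forward differences of the values at u = -1, 0, 1, 2:
  h  : 8  3  -2  -7
  Δ  : -5  -5  -5
  Δ^2: 0  0
  Δ^3: 0
The first differences are constant (-5) and nonzero, while all higher differences vanish, so the minimal degree is 1.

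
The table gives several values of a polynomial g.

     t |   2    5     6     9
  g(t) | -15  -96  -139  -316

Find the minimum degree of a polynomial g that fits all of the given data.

2

Divided differences on the nodes 2, 5, 6, 9:
  order 0: -15  -96  -139  -316
  order 1: -27  -43  -59
  order 2: -4  -4
  order 3: 0
The order-2 divided differences are all -4 (nonzero) and every higher order vanishes, so the data lies on a polynomial of degree exactly 2.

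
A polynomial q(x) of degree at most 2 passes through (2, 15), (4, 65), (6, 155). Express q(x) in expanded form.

q(x) = 5x^2 - 5x + 5

Write q(x) = ax^2 + bx + c. Substituting each data point gives a linear system:
  4a + 2b + c = 15
  16a + 4b + c = 65
  36a + 6b + c = 155
Solving the system yields a = 5, b = -5, c = 5.
So q(x) = 5x² - 5x + 5.
Check: q(4) = 65. ✓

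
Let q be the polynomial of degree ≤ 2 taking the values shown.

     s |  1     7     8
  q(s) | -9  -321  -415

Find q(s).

Write q(s) = as^2 + bs + c. Substituting each data point gives a linear system:
  a + b + c = -9
  49a + 7b + c = -321
  64a + 8b + c = -415
Solving the system yields a = -6, b = -4, c = 1.
So q(s) = -6s^2 - 4s + 1.
Check: q(7) = -321. ✓

q(s) = -6s^2 - 4s + 1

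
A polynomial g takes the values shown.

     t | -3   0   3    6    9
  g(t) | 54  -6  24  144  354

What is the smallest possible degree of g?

Forward differences of the values at t = -3, 0, 3, 6, 9:
  g  : 54  -6  24  144  354
  Δ  : -60  30  120  210
  Δ^2: 90  90  90
  Δ^3: 0  0
  Δ^4: 0
The second differences are constant (90) and nonzero, while all higher differences vanish, so the minimal degree is 2.

2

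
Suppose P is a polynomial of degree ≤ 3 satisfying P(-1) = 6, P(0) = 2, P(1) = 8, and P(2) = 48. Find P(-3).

-52

Forward differences of the values at t = -1, 0, 1, 2:
  P  : 6  2  8  48
  Δ  : -4  6  40
  Δ^2: 10  34
  Δ^3: 24
The third differences are constant, confirming degree 3.
Interpolating (Newton forward form) and evaluating at t = -3 gives P(-3) = -52.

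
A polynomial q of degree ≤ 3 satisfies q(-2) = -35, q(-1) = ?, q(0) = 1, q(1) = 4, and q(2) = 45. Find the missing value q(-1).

0

The 4 known points determine the degree-3 polynomial uniquely.
Write q(u) = au^3 + bu^2 + cu + d. Substituting each data point gives a linear system:
  -8a + 4b - 2c + d = -35
  d = 1
  a + b + c + d = 4
  8a + 4b + 2c + d = 45
Solving the system yields a = 6, b = 1, c = -4, d = 1.
So q(u) = 6u³ + u² - 4u + 1.
Then q(-1) = 0.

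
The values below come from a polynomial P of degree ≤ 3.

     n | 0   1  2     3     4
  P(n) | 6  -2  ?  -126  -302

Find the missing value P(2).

On equispaced nodes a degree-3 polynomial has vanishing fourth forward difference, so
  P(0) - 4·P(1) + 6·P(2) - 4·P(3) + P(4) = 0.
Substituting the known values and solving for P(2):
  6·P(2) = -216
  P(2) = -36.

-36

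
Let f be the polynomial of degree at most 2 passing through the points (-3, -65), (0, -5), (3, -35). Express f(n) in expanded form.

Write f(n) = an^2 + bn + c. Substituting each data point gives a linear system:
  9a - 3b + c = -65
  c = -5
  9a + 3b + c = -35
Solving the system yields a = -5, b = 5, c = -5.
So f(n) = -5n^2 + 5n - 5.
Check: f(0) = -5. ✓

f(n) = -5n^2 + 5n - 5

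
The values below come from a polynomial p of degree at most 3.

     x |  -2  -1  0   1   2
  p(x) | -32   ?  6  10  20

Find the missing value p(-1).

-4

On equispaced nodes a degree-3 polynomial has vanishing fourth forward difference, so
  p(-2) - 4·p(-1) + 6·p(0) - 4·p(1) + p(2) = 0.
Substituting the known values and solving for p(-1):
  -4·p(-1) = 16
  p(-1) = -4.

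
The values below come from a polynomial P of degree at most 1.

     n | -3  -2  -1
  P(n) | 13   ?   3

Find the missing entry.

8

On equispaced nodes a degree-1 polynomial has vanishing second forward difference, so
  P(-3) - 2·P(-2) + P(-1) = 0.
Substituting the known values and solving for P(-2):
  -2·P(-2) = -16
  P(-2) = 8.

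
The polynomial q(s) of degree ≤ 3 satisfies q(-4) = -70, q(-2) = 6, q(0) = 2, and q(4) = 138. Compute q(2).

Write q(s) = as^3 + bs^2 + cs + d. Substituting each data point gives a linear system:
  -64a + 16b - 4c + d = -70
  -8a + 4b - 2c + d = 6
  d = 2
  64a + 16b + 4c + d = 138
Solving the system yields a = 2, b = 2, c = -6, d = 2.
So q(s) = 2s^3 + 2s^2 - 6s + 2.
Then q(2) = 14.

14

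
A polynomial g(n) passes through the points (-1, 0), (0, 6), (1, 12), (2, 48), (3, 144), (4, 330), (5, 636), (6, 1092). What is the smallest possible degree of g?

Forward differences of the values at n = -1, 0, 1, 2, 3, 4, 5, 6:
  g  : 0  6  12  48  144  330  636  1092
  Δ  : 6  6  36  96  186  306  456
  Δ^2: 0  30  60  90  120  150
  Δ^3: 30  30  30  30  30
  Δ^4: 0  0  0  0
  Δ^5: 0  0  0
  Δ^6: 0  0
  Δ^7: 0
The third differences are constant (30) and nonzero, while all higher differences vanish, so the minimal degree is 3.

3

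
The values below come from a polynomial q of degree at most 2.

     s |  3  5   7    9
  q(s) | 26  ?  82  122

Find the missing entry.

The 3 known points determine the degree-2 polynomial uniquely.
Write q(s) = as^2 + bs + c. Substituting each data point gives a linear system:
  9a + 3b + c = 26
  49a + 7b + c = 82
  81a + 9b + c = 122
Solving the system yields a = 1, b = 4, c = 5.
So q(s) = s² + 4s + 5.
Then q(5) = 50.

50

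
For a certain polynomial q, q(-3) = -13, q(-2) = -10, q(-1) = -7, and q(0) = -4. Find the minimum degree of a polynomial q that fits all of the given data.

Forward differences of the values at t = -3, -2, -1, 0:
  q  : -13  -10  -7  -4
  Δ  : 3  3  3
  Δ^2: 0  0
  Δ^3: 0
The first differences are constant (3) and nonzero, while all higher differences vanish, so the minimal degree is 1.

1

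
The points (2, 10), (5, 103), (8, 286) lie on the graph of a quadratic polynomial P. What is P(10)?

458

Forward differences of the values at n = 2, 5, 8:
  P  : 10  103  286
  Δ  : 93  183
  Δ^2: 90
The second differences are constant, confirming degree 2.
Interpolating (Newton forward form) and evaluating at n = 10 gives P(10) = 458.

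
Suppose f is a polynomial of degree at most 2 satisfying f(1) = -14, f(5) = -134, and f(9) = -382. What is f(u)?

f(u) = -4u^2 - 6u - 4

Write f(u) = au^2 + bu + c. Substituting each data point gives a linear system:
  a + b + c = -14
  25a + 5b + c = -134
  81a + 9b + c = -382
Solving the system yields a = -4, b = -6, c = -4.
So f(u) = -4u² - 6u - 4.
Check: f(5) = -134. ✓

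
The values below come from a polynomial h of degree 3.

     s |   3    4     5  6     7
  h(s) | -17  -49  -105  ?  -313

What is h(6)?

The 4 known points determine the degree-3 polynomial uniquely.
Write h(s) = as^3 + bs^2 + cs + d. Substituting each data point gives a linear system:
  27a + 9b + 3c + d = -17
  64a + 16b + 4c + d = -49
  125a + 25b + 5c + d = -105
  343a + 49b + 7c + d = -313
Solving the system yields a = -1, b = 0, c = 5, d = -5.
So h(s) = -s³ + 5s - 5.
Then h(6) = -191.

-191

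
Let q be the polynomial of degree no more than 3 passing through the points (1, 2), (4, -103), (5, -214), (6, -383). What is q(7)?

Write q(x) = ax^3 + bx^2 + cx + d. Substituting each data point gives a linear system:
  a + b + c + d = 2
  64a + 16b + 4c + d = -103
  125a + 25b + 5c + d = -214
  216a + 36b + 6c + d = -383
Solving the system yields a = -2, b = 1, c = 2, d = 1.
So q(x) = -2x^3 + x^2 + 2x + 1.
Then q(7) = -622.

-622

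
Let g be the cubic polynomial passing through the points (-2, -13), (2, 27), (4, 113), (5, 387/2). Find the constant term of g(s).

Write g(s) = as^3 + bs^2 + cs + d. Substituting each data point gives a linear system:
  -8a + 4b - 2c + d = -13
  8a + 4b + 2c + d = 27
  64a + 16b + 4c + d = 113
  125a + 25b + 5c + d = 387/2
Solving the system yields a = 1, b = 3/2, c = 6, d = 1.
So g(s) = s³ + (3/2)s² + 6s + 1.
The constant term is 1.

1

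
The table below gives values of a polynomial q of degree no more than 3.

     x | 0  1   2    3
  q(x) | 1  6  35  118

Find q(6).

991

Forward differences of the values at x = 0, 1, 2, 3:
  q  : 1  6  35  118
  Δ  : 5  29  83
  Δ^2: 24  54
  Δ^3: 30
The third differences are constant, confirming degree 3.
Interpolating (Newton forward form) and evaluating at x = 6 gives q(6) = 991.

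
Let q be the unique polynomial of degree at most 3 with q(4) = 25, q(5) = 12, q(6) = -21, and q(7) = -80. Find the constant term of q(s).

Write q(s) = as^3 + bs^2 + cs + d. Substituting each data point gives a linear system:
  64a + 16b + 4c + d = 25
  125a + 25b + 5c + d = 12
  216a + 36b + 6c + d = -21
  343a + 49b + 7c + d = -80
Solving the system yields a = -1, b = 5, c = 3, d = -3.
So q(s) = -s^3 + 5s^2 + 3s - 3.
The constant term is -3.

-3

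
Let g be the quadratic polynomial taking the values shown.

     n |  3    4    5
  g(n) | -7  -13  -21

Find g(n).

Using the Lagrange interpolation formula with nodes 3, 4, 5:
  L_0(n) = (n - 4)(n - 5) / 2
  L_1(n) = (n - 3)(n - 5) / -1
  L_2(n) = (n - 3)(n - 4) / 2
Then g(n) = -7·L_0(n) - 13·L_1(n) - 21·L_2(n).
Expanding and collecting terms gives g(n) = -n^2 + n - 1.
Check: g(4) = -13. ✓

g(n) = -n^2 + n - 1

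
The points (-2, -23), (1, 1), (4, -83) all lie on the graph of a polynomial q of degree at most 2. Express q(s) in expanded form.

Write q(s) = as^2 + bs + c. Substituting each data point gives a linear system:
  4a - 2b + c = -23
  a + b + c = 1
  16a + 4b + c = -83
Solving the system yields a = -6, b = 2, c = 5.
So q(s) = -6s^2 + 2s + 5.
Check: q(1) = 1. ✓

q(s) = -6s^2 + 2s + 5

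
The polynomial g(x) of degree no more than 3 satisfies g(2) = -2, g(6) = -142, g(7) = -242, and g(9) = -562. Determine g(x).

Using the Lagrange interpolation formula with nodes 2, 6, 7, 9:
  L_0(x) = (x - 6)(x - 7)(x - 9) / -140
  L_1(x) = (x - 2)(x - 7)(x - 9) / 12
  L_2(x) = (x - 2)(x - 6)(x - 9) / -10
  L_3(x) = (x - 2)(x - 6)(x - 7) / 42
Then g(x) = -2·L_0(x) - 142·L_1(x) - 242·L_2(x) - 562·L_3(x).
Expanding and collecting terms gives g(x) = -x^3 + 2x^2 + x - 4.
Check: g(6) = -142. ✓

g(x) = -x^3 + 2x^2 + x - 4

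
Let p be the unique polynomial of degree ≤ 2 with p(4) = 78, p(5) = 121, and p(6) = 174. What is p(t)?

p(t) = 5t^2 - 2t + 6

Write p(t) = at^2 + bt + c. Substituting each data point gives a linear system:
  16a + 4b + c = 78
  25a + 5b + c = 121
  36a + 6b + c = 174
Solving the system yields a = 5, b = -2, c = 6.
So p(t) = 5t² - 2t + 6.
Check: p(6) = 174. ✓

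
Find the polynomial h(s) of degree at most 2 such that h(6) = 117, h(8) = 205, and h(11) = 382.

h(s) = 3s^2 + 2s - 3

Using the Lagrange interpolation formula with nodes 6, 8, 11:
  L_0(s) = (s - 8)(s - 11) / 10
  L_1(s) = (s - 6)(s - 11) / -6
  L_2(s) = (s - 6)(s - 8) / 15
Then h(s) = 117·L_0(s) + 205·L_1(s) + 382·L_2(s).
Expanding and collecting terms gives h(s) = 3s^2 + 2s - 3.
Check: h(11) = 382. ✓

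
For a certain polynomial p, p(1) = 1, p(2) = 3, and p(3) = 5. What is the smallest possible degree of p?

1

Forward differences of the values at u = 1, 2, 3:
  p  : 1  3  5
  Δ  : 2  2
  Δ^2: 0
The first differences are constant (2) and nonzero, while all higher differences vanish, so the minimal degree is 1.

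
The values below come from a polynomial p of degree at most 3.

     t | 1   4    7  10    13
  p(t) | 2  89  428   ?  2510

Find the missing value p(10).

The 4 known points determine the degree-3 polynomial uniquely.
Write p(t) = at^3 + bt^2 + ct + d. Substituting each data point gives a linear system:
  a + b + c + d = 2
  64a + 16b + 4c + d = 89
  343a + 49b + 7c + d = 428
  2197a + 169b + 13c + d = 2510
Solving the system yields a = 1, b = 2, c = -2, d = 1.
So p(t) = t^3 + 2t^2 - 2t + 1.
Then p(10) = 1181.

1181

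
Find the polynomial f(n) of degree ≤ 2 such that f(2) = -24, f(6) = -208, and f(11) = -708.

f(n) = -6n^2 + 2n - 4

Using the Lagrange interpolation formula with nodes 2, 6, 11:
  L_0(n) = (n - 6)(n - 11) / 36
  L_1(n) = (n - 2)(n - 11) / -20
  L_2(n) = (n - 2)(n - 6) / 45
Then f(n) = -24·L_0(n) - 208·L_1(n) - 708·L_2(n).
Expanding and collecting terms gives f(n) = -6n² + 2n - 4.
Check: f(2) = -24. ✓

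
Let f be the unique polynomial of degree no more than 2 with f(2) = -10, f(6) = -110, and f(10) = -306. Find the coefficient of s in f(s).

Write f(s) = as^2 + bs + c. Substituting each data point gives a linear system:
  4a + 2b + c = -10
  36a + 6b + c = -110
  100a + 10b + c = -306
Solving the system yields a = -3, b = -1, c = 4.
So f(s) = -3s^2 - s + 4.
The coefficient of s is -1.

-1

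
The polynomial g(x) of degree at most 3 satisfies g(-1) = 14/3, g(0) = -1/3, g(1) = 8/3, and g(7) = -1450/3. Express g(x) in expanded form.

Write g(x) = ax^3 + bx^2 + cx + d. Substituting each data point gives a linear system:
  -a + b - c + d = 14/3
  d = -1/3
  a + b + c + d = 8/3
  343a + 49b + 7c + d = -1450/3
Solving the system yields a = -2, b = 4, c = 1, d = -1/3.
So g(x) = -2x³ + 4x² + x - 1/3.
Check: g(0) = -1/3. ✓

g(x) = -2x^3 + 4x^2 + x - 1/3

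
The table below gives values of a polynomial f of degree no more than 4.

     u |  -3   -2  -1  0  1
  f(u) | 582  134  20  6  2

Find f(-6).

8430

Forward differences of the values at u = -3, -2, -1, 0, 1:
  f  : 582  134  20  6  2
  Δ  : -448  -114  -14  -4
  Δ^2: 334  100  10
  Δ^3: -234  -90
  Δ^4: 144
The fourth differences are constant, confirming degree 4.
Interpolating (Newton forward form) and evaluating at u = -6 gives f(-6) = 8430.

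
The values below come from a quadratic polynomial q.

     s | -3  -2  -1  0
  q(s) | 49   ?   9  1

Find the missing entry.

On equispaced nodes a degree-2 polynomial has vanishing third forward difference, so
  - q(-3) + 3·q(-2) - 3·q(-1) + q(0) = 0.
Substituting the known values and solving for q(-2):
  3·q(-2) = 75
  q(-2) = 25.

25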